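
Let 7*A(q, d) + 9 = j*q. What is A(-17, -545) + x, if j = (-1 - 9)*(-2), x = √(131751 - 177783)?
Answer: -349/7 + 4*I*√2877 ≈ -49.857 + 214.55*I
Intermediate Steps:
x = 4*I*√2877 (x = √(-46032) = 4*I*√2877 ≈ 214.55*I)
j = 20 (j = -10*(-2) = 20)
A(q, d) = -9/7 + 20*q/7 (A(q, d) = -9/7 + (20*q)/7 = -9/7 + 20*q/7)
A(-17, -545) + x = (-9/7 + (20/7)*(-17)) + 4*I*√2877 = (-9/7 - 340/7) + 4*I*√2877 = -349/7 + 4*I*√2877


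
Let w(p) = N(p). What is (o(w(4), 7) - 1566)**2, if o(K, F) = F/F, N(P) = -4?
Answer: 2449225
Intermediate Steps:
w(p) = -4
o(K, F) = 1
(o(w(4), 7) - 1566)**2 = (1 - 1566)**2 = (-1565)**2 = 2449225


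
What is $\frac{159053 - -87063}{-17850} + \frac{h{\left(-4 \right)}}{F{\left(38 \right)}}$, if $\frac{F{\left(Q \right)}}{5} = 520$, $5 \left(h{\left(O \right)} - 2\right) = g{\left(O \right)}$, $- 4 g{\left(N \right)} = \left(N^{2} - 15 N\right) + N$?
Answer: $- \frac{7999127}{580125} \approx -13.789$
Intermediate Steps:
$g{\left(N \right)} = - \frac{N^{2}}{4} + \frac{7 N}{2}$ ($g{\left(N \right)} = - \frac{\left(N^{2} - 15 N\right) + N}{4} = - \frac{N^{2} - 14 N}{4} = - \frac{N^{2}}{4} + \frac{7 N}{2}$)
$h{\left(O \right)} = 2 + \frac{O \left(14 - O\right)}{20}$ ($h{\left(O \right)} = 2 + \frac{\frac{1}{4} O \left(14 - O\right)}{5} = 2 + \frac{O \left(14 - O\right)}{20}$)
$F{\left(Q \right)} = 2600$ ($F{\left(Q \right)} = 5 \cdot 520 = 2600$)
$\frac{159053 - -87063}{-17850} + \frac{h{\left(-4 \right)}}{F{\left(38 \right)}} = \frac{159053 - -87063}{-17850} + \frac{2 - - \frac{-14 - 4}{5}}{2600} = \left(159053 + 87063\right) \left(- \frac{1}{17850}\right) + \left(2 - \left(- \frac{1}{5}\right) \left(-18\right)\right) \frac{1}{2600} = 246116 \left(- \frac{1}{17850}\right) + \left(2 - \frac{18}{5}\right) \frac{1}{2600} = - \frac{123058}{8925} - \frac{1}{1625} = - \frac{7999127}{580125}$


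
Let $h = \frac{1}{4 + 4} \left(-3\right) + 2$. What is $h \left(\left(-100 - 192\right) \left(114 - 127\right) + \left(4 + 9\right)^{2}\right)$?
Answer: $\frac{51545}{8} \approx 6443.1$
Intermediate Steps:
$h = \frac{13}{8}$ ($h = \frac{1}{8} \left(-3\right) + 2 = - \frac{3}{8} + 2 = \frac{13}{8} \approx 1.625$)
$h \left(\left(-100 - 192\right) \left(114 - 127\right) + \left(4 + 9\right)^{2}\right) = \frac{13 \left(\left(-100 - 192\right) \left(114 - 127\right) + \left(4 + 9\right)^{2}\right)}{8} = \frac{13 \left(\left(-292\right) \left(-13\right) + 13^{2}\right)}{8} = \frac{13 \left(3796 + 169\right)}{8} = \frac{13}{8} \cdot 3965 = \frac{51545}{8}$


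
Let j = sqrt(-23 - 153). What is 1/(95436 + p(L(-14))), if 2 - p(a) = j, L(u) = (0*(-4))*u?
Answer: 47719/4554206010 + I*sqrt(11)/2277103005 ≈ 1.0478e-5 + 1.4565e-9*I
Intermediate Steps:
L(u) = 0 (L(u) = 0*u = 0)
j = 4*I*sqrt(11) (j = sqrt(-176) = 4*I*sqrt(11) ≈ 13.266*I)
p(a) = 2 - 4*I*sqrt(11)
1/(95436 + p(L(-14))) = 1/(95436 + (2 - 4*I*sqrt(11))) = 1/(95438 - 4*I*sqrt(11))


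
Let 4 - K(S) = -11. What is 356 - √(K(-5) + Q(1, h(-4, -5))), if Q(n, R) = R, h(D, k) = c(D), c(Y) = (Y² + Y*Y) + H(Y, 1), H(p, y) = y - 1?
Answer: 356 - √47 ≈ 349.14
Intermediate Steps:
K(S) = 15 (K(S) = 4 - 1*(-11) = 4 + 11 = 15)
H(p, y) = -1 + y
c(Y) = 2*Y² (c(Y) = (Y² + Y*Y) + (-1 + 1) = (Y² + Y²) + 0 = 2*Y² + 0 = 2*Y²)
h(D, k) = 2*D²
356 - √(K(-5) + Q(1, h(-4, -5))) = 356 - √(15 + 2*(-4)²) = 356 - √(15 + 2*16) = 356 - √(15 + 32) = 356 - √47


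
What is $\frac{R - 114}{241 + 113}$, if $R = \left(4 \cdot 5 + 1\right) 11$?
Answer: $\frac{39}{118} \approx 0.33051$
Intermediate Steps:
$R = 231$ ($R = \left(20 + 1\right) 11 = 21 \cdot 11 = 231$)
$\frac{R - 114}{241 + 113} = \frac{231 - 114}{241 + 113} = \frac{117}{354} = 117 \cdot \frac{1}{354} = \frac{39}{118}$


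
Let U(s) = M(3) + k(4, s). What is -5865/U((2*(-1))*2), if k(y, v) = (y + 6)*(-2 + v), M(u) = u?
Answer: 1955/19 ≈ 102.89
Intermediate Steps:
k(y, v) = (-2 + v)*(6 + y) (k(y, v) = (6 + y)*(-2 + v) = (-2 + v)*(6 + y))
U(s) = -17 + 10*s (U(s) = 3 + (-12 - 2*4 + 6*s + s*4) = 3 + (-12 - 8 + 6*s + 4*s) = 3 + (-20 + 10*s) = -17 + 10*s)
-5865/U((2*(-1))*2) = -5865/(-17 + 10*((2*(-1))*2)) = -5865/(-17 + 10*(-2*2)) = -5865/(-17 + 10*(-4)) = -5865/(-17 - 40) = -5865/(-57) = -5865*(-1/57) = 1955/19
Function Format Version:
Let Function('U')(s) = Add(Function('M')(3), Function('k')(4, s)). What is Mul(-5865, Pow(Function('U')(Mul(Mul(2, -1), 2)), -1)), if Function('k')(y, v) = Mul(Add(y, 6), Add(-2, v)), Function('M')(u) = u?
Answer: Rational(1955, 19) ≈ 102.89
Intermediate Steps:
Function('k')(y, v) = Mul(Add(-2, v), Add(6, y)) (Function('k')(y, v) = Mul(Add(6, y), Add(-2, v)) = Mul(Add(-2, v), Add(6, y)))
Function('U')(s) = Add(-17, Mul(10, s)) (Function('U')(s) = Add(3, Add(-12, Mul(-2, 4), Mul(6, s), Mul(s, 4))) = Add(3, Add(-12, -8, Mul(6, s), Mul(4, s))) = Add(3, Add(-20, Mul(10, s))) = Add(-17, Mul(10, s)))
Mul(-5865, Pow(Function('U')(Mul(Mul(2, -1), 2)), -1)) = Mul(-5865, Pow(Add(-17, Mul(10, Mul(Mul(2, -1), 2))), -1)) = Mul(-5865, Pow(Add(-17, Mul(10, Mul(-2, 2))), -1)) = Mul(-5865, Pow(Add(-17, Mul(10, -4)), -1)) = Mul(-5865, Pow(Add(-17, -40), -1)) = Mul(-5865, Pow(-57, -1)) = Mul(-5865, Rational(-1, 57)) = Rational(1955, 19)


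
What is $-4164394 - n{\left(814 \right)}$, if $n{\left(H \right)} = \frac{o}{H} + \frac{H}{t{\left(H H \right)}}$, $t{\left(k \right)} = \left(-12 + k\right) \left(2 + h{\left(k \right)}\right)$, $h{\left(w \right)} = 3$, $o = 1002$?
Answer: $- \frac{2807548728744789}{674179220} \approx -4.1644 \cdot 10^{6}$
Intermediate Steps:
$t{\left(k \right)} = -60 + 5 k$ ($t{\left(k \right)} = \left(-12 + k\right) \left(2 + 3\right) = \left(-12 + k\right) 5 = -60 + 5 k$)
$n{\left(H \right)} = \frac{1002}{H} + \frac{H}{-60 + 5 H^{2}}$ ($n{\left(H \right)} = \frac{1002}{H} + \frac{H}{-60 + 5 H H} = \frac{1002}{H} + \frac{H}{-60 + 5 H^{2}}$)
$-4164394 - n{\left(814 \right)} = -4164394 - \frac{-60120 + 5011 \cdot 814^{2}}{5 \cdot 814 \left(-12 + 814^{2}\right)} = -4164394 - \frac{1}{5} \cdot \frac{1}{814} \frac{1}{-12 + 662596} \left(-60120 + 5011 \cdot 662596\right) = -4164394 - \frac{1}{5} \cdot \frac{1}{814} \cdot \frac{1}{662584} \left(-60120 + 3320268556\right) = -4164394 - \frac{1}{5} \cdot \frac{1}{814} \cdot \frac{1}{662584} \cdot 3320208436 = -4164394 - \frac{830052109}{674179220} = - \frac{2807548728744789}{674179220}$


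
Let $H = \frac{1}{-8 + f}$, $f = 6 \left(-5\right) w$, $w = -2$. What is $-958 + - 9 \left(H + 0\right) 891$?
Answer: $- \frac{57835}{52} \approx -1112.2$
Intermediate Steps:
$f = 60$ ($f = 6 \left(-5\right) \left(-2\right) = \left(-30\right) \left(-2\right) = 60$)
$H = \frac{1}{52}$ ($H = \frac{1}{-8 + 60} = \frac{1}{52} \approx 0.019231$)
$-958 + - 9 \left(H + 0\right) 891 = -958 + - 9 \left(\frac{1}{52} + 0\right) 891 = -958 + \left(-9\right) \frac{1}{52} \cdot 891 = -958 - \frac{8019}{52} = - \frac{57835}{52}$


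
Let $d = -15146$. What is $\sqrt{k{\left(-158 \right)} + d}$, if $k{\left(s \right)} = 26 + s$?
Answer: $i \sqrt{15278} \approx 123.6 i$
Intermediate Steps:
$\sqrt{k{\left(-158 \right)} + d} = \sqrt{\left(26 - 158\right) - 15146} = \sqrt{-132 - 15146} = \sqrt{-15278} = i \sqrt{15278}$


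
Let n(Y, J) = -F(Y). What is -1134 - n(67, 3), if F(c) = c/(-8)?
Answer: -9139/8 ≈ -1142.4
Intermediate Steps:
F(c) = -c/8 (F(c) = c*(-⅛) = -c/8)
n(Y, J) = Y/8 (n(Y, J) = -(-1)*Y/8 = Y/8)
-1134 - n(67, 3) = -1134 - 67/8 = -9139/8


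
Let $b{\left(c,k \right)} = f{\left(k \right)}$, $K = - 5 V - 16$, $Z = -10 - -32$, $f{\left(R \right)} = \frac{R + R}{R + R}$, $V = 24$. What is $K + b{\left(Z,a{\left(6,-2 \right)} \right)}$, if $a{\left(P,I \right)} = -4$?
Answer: $-135$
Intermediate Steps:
$f{\left(R \right)} = 1$ ($f{\left(R \right)} = \frac{2 R}{2 R} = 2 R \frac{1}{2 R} = 1$)
$Z = 22$ ($Z = -10 + 32 = 22$)
$K = -136$ ($K = \left(-5\right) 24 - 16 = -120 - 16 = -136$)
$b{\left(c,k \right)} = 1$
$K + b{\left(Z,a{\left(6,-2 \right)} \right)} = -136 + 1 = -135$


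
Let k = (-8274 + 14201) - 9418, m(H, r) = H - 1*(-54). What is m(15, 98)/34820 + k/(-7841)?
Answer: 122097649/273023620 ≈ 0.44721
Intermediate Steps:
m(H, r) = 54 + H (m(H, r) = H + 54 = 54 + H)
k = -3491 (k = 5927 - 9418 = -3491)
m(15, 98)/34820 + k/(-7841) = (54 + 15)/34820 - 3491/(-7841) = 69*(1/34820) - 3491*(-1/7841) = 69/34820 + 3491/7841 = 122097649/273023620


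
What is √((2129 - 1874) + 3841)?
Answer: 64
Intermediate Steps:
√((2129 - 1874) + 3841) = √(255 + 3841) = √4096 = 64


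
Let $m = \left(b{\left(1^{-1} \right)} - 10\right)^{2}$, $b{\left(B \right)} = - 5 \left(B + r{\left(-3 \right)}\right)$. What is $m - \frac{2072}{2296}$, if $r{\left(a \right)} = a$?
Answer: $- \frac{37}{41} \approx -0.90244$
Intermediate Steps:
$b{\left(B \right)} = 15 - 5 B$ ($b{\left(B \right)} = - 5 \left(B - 3\right) = - 5 \left(-3 + B\right) = 15 - 5 B$)
$m = 0$ ($m = \left(\left(15 - \frac{5}{1}\right) - 10\right)^{2} = \left(\left(15 - 5\right) - 10\right)^{2} = \left(10 - 10\right)^{2} = 0^{2} = 0$)
$m - \frac{2072}{2296} = 0 - \frac{2072}{2296} = 0 - 2072 \cdot \frac{1}{2296} = 0 - \frac{37}{41} = - \frac{37}{41}$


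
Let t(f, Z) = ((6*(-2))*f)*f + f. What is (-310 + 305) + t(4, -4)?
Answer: -193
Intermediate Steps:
t(f, Z) = f - 12*f² (t(f, Z) = (-12*f)*f + f = -12*f² + f = f - 12*f²)
(-310 + 305) + t(4, -4) = (-310 + 305) + 4*(1 - 12*4) = -5 + 4*(1 - 48) = -5 + 4*(-47) = -5 - 188 = -193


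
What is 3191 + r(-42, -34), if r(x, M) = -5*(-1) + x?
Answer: 3154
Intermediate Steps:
r(x, M) = 5 + x
3191 + r(-42, -34) = 3191 + (5 - 42) = 3191 - 37 = 3154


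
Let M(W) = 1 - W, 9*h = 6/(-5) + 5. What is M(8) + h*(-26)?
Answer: -809/45 ≈ -17.978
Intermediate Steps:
h = 19/45 (h = (6/(-5) + 5)/9 = (6*(-⅕) + 5)/9 = (-6/5 + 5)/9 = (⅑)*(19/5) = 19/45 ≈ 0.42222)
M(8) + h*(-26) = (1 - 1*8) + (19/45)*(-26) = (1 - 8) - 494/45 = -7 - 494/45 = -809/45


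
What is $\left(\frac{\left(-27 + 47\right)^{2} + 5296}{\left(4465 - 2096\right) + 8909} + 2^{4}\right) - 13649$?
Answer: $- \frac{76873639}{5639} \approx -13633.0$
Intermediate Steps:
$\left(\frac{\left(-27 + 47\right)^{2} + 5296}{\left(4465 - 2096\right) + 8909} + 2^{4}\right) - 13649 = \left(\frac{20^{2} + 5296}{\left(4465 - 2096\right) + 8909} + 16\right) - 13649 = \left(\frac{400 + 5296}{2369 + 8909} + 16\right) - 13649 = \left(\frac{5696}{11278} + 16\right) - 13649 = \left(5696 \cdot \frac{1}{11278} + 16\right) - 13649 = \left(\frac{2848}{5639} + 16\right) - 13649 = \frac{93072}{5639} - 13649 = - \frac{76873639}{5639}$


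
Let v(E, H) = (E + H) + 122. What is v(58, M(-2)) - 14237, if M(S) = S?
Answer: -14059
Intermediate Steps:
v(E, H) = 122 + E + H
v(58, M(-2)) - 14237 = (122 + 58 - 2) - 14237 = 178 - 14237 = -14059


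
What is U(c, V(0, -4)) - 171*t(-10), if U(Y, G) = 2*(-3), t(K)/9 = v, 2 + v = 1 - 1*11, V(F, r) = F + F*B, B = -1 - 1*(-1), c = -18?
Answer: 18462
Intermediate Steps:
B = 0 (B = -1 + 1 = 0)
V(F, r) = F (V(F, r) = F + F*0 = F + 0 = F)
v = -12 (v = -2 + (1 - 1*11) = -2 + (1 - 11) = -2 - 10 = -12)
t(K) = -108 (t(K) = 9*(-12) = -108)
U(Y, G) = -6
U(c, V(0, -4)) - 171*t(-10) = -6 - 171*(-108) = -6 + 18468 = 18462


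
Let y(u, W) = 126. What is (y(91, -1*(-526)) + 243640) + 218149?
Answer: 461915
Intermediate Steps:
(y(91, -1*(-526)) + 243640) + 218149 = (126 + 243640) + 218149 = 243766 + 218149 = 461915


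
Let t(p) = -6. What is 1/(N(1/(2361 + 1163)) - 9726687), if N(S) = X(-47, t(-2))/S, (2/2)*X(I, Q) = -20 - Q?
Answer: -1/9776023 ≈ -1.0229e-7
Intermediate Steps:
X(I, Q) = -20 - Q
N(S) = -14/S (N(S) = (-20 - 1*(-6))/S = (-20 + 6)/S = -14/S)
1/(N(1/(2361 + 1163)) - 9726687) = 1/(-14/(1/(2361 + 1163)) - 9726687) = 1/(-14/(1/3524) - 9726687) = 1/(-14/1/3524 - 9726687) = 1/(-14*3524 - 9726687) = 1/(-49336 - 9726687) = 1/(-9776023) = -1/9776023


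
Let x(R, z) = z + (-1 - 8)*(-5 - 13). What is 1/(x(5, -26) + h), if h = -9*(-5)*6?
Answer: 1/406 ≈ 0.0024631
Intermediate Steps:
x(R, z) = 162 + z (x(R, z) = z - 9*(-18) = z + 162 = 162 + z)
h = 270 (h = 45*6 = 270)
1/(x(5, -26) + h) = 1/((162 - 26) + 270) = 1/(136 + 270) = 1/406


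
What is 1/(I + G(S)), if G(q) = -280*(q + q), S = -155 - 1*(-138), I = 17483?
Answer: 1/27003 ≈ 3.7033e-5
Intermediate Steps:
S = -17 (S = -155 + 138 = -17)
G(q) = -560*q
1/(I + G(S)) = 1/(17483 - 560*(-17)) = 1/(17483 + 9520) = 1/27003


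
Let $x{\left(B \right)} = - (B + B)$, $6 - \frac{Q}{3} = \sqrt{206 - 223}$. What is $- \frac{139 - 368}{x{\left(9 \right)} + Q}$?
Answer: $\frac{229 i \sqrt{17}}{51} \approx 18.514 i$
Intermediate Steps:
$Q = 18 - 3 i \sqrt{17}$ ($Q = 18 - 3 \sqrt{206 - 223} = 18 - 3 \sqrt{-17} = 18 - 3 i \sqrt{17} \approx 18.0 - 12.369 i$)
$x{\left(B \right)} = - 2 B$
$- \frac{139 - 368}{x{\left(9 \right)} + Q} = - \frac{139 - 368}{\left(-2\right) 9 + \left(18 - 3 i \sqrt{17}\right)} = - \frac{-229}{-18 + \left(18 - 3 i \sqrt{17}\right)} = - \frac{-229}{\left(-3\right) i \sqrt{17}} = - \left(-229\right) \frac{i \sqrt{17}}{51} = - \frac{\left(-229\right) i \sqrt{17}}{51} = \frac{229 i \sqrt{17}}{51}$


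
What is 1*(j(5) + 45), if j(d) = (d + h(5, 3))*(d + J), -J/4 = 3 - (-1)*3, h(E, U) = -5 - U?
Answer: 102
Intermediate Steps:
J = -24 (J = -4*(3 - (-1)*3) = -4*(3 - 1*(-3)) = -4*(3 + 3) = -4*6 = -24)
j(d) = (-24 + d)*(-8 + d) (j(d) = (d + (-5 - 1*3))*(d - 24) = (d + (-5 - 3))*(-24 + d) = (d - 8)*(-24 + d) = (-8 + d)*(-24 + d) = (-24 + d)*(-8 + d))
1*(j(5) + 45) = 1*((192 + 5² - 32*5) + 45) = 1*((192 + 25 - 160) + 45) = 1*(57 + 45) = 1*102 = 102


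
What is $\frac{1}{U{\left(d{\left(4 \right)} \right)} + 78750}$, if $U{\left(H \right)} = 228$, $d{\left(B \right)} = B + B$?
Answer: $\frac{1}{78978} \approx 1.2662 \cdot 10^{-5}$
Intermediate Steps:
$d{\left(B \right)} = 2 B$
$\frac{1}{U{\left(d{\left(4 \right)} \right)} + 78750} = \frac{1}{228 + 78750} = \frac{1}{78978}$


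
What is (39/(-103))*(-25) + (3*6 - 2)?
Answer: 2623/103 ≈ 25.466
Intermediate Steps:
(39/(-103))*(-25) + (3*6 - 2) = (39*(-1/103))*(-25) + (18 - 2) = -39/103*(-25) + 16 = 975/103 + 16 = 2623/103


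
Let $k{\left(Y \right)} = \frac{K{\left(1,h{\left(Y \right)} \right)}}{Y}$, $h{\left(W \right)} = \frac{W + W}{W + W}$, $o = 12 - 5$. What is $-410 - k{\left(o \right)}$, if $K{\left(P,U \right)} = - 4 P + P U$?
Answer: $- \frac{2867}{7} \approx -409.57$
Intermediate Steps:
$o = 7$
$h{\left(W \right)} = 1$ ($h{\left(W \right)} = \frac{2 W}{2 W} = 2 W \frac{1}{2 W} = 1$)
$k{\left(Y \right)} = - \frac{3}{Y}$ ($k{\left(Y \right)} = \frac{1 \left(-4 + 1\right)}{Y} = \frac{1 \left(-3\right)}{Y} = - \frac{3}{Y}$)
$-410 - k{\left(o \right)} = -410 - - \frac{3}{7} = -410 + \frac{3}{7} = - \frac{2867}{7}$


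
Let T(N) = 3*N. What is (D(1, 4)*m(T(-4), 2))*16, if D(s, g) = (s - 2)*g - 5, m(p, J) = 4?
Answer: -576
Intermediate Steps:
D(s, g) = -5 + g*(-2 + s) (D(s, g) = (-2 + s)*g - 5 = g*(-2 + s) - 5 = -5 + g*(-2 + s))
(D(1, 4)*m(T(-4), 2))*16 = ((-5 - 2*4 + 4*1)*4)*16 = ((-5 - 8 + 4)*4)*16 = -9*4*16 = -36*16 = -576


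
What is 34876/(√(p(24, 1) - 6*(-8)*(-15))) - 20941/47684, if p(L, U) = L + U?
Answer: -20941/47684 - 34876*I*√695/695 ≈ -0.43916 - 1322.9*I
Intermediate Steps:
34876/(√(p(24, 1) - 6*(-8)*(-15))) - 20941/47684 = 34876/(√((24 + 1) - 6*(-8)*(-15))) - 20941/47684 = 34876/(√(25 + 48*(-15))) - 20941*1/47684 = 34876/(√(25 - 720)) - 20941/47684 = 34876/(√(-695)) - 20941/47684 = 34876/((I*√695)) - 20941/47684 = 34876*(-I*√695/695) - 20941/47684 = -34876*I*√695/695 - 20941/47684 = -20941/47684 - 34876*I*√695/695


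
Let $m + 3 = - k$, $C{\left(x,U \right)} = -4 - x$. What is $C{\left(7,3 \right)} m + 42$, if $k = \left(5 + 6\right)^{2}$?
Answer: $1406$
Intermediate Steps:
$k = 121$ ($k = 11^{2} = 121$)
$m = -124$ ($m = -3 - 121 = -124$)
$C{\left(7,3 \right)} m + 42 = \left(-4 - 7\right) \left(-124\right) + 42 = \left(-11\right) \left(-124\right) + 42 = 1364 + 42 = 1406$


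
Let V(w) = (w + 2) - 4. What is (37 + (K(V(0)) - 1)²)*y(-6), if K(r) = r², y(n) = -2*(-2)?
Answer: 184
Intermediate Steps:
V(w) = -2 + w (V(w) = (2 + w) - 4 = -2 + w)
y(n) = 4
(37 + (K(V(0)) - 1)²)*y(-6) = (37 + ((-2 + 0)² - 1)²)*4 = (37 + ((-2)² - 1)²)*4 = (37 + (4 - 1)²)*4 = (37 + 3²)*4 = (37 + 9)*4 = 46*4 = 184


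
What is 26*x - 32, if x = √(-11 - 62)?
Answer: -32 + 26*I*√73 ≈ -32.0 + 222.14*I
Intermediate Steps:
x = I*√73 (x = √(-73) = I*√73 ≈ 8.544*I)
26*x - 32 = 26*(I*√73) - 32 = 26*I*√73 - 32 = -32 + 26*I*√73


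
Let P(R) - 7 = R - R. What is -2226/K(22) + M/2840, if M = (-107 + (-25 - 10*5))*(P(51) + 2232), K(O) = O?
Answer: -3821699/15620 ≈ -244.67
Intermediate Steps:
P(R) = 7 (P(R) = 7 + (R - R) = 7 + 0 = 7)
M = -407498 (M = (-107 + (-25 - 10*5))*(7 + 2232) = (-107 + (-25 - 50))*2239 = (-107 - 75)*2239 = -182*2239 = -407498)
-2226/K(22) + M/2840 = -2226/22 - 407498/2840 = -2226*1/22 - 407498*1/2840 = -1113/11 - 203749/1420 = -3821699/15620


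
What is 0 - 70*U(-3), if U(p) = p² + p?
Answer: -420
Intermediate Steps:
U(p) = p + p²
0 - 70*U(-3) = 0 - (-210)*(1 - 3) = 0 - (-210)*(-2) = 0 - 70*6 = 0 - 420 = -420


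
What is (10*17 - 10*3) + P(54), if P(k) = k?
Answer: 194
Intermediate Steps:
(10*17 - 10*3) + P(54) = (10*17 - 10*3) + 54 = (170 - 30) + 54 = 140 + 54 = 194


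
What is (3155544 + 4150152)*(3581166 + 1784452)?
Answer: 39199573960128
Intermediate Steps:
(3155544 + 4150152)*(3581166 + 1784452) = 7305696*5365618 = 39199573960128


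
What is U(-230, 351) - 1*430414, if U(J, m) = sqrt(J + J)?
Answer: -430414 + 2*I*sqrt(115) ≈ -4.3041e+5 + 21.448*I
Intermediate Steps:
U(J, m) = sqrt(2)*sqrt(J) (U(J, m) = sqrt(2*J) = sqrt(2)*sqrt(J))
U(-230, 351) - 1*430414 = sqrt(2)*sqrt(-230) - 1*430414 = sqrt(2)*(I*sqrt(230)) - 430414 = 2*I*sqrt(115) - 430414 = -430414 + 2*I*sqrt(115)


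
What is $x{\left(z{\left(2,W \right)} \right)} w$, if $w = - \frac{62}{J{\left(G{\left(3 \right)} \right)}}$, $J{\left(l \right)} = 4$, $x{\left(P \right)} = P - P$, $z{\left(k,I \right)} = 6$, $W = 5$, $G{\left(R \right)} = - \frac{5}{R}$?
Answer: $0$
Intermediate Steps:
$x{\left(P \right)} = 0$
$w = - \frac{31}{2}$ ($w = - \frac{62}{4} = \left(-62\right) \frac{1}{4} = - \frac{31}{2} \approx -15.5$)
$x{\left(z{\left(2,W \right)} \right)} w = 0 \left(- \frac{31}{2}\right) = 0$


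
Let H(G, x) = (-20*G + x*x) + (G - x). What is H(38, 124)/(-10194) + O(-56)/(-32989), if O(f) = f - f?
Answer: -7265/5097 ≈ -1.4253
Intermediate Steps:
H(G, x) = x**2 - x - 19*G (H(G, x) = (-20*G + x**2) + (G - x) = (x**2 - 20*G) + (G - x) = x**2 - x - 19*G)
O(f) = 0
H(38, 124)/(-10194) + O(-56)/(-32989) = (124**2 - 1*124 - 19*38)/(-10194) + 0/(-32989) = (15376 - 124 - 722)*(-1/10194) + 0*(-1/32989) = 14530*(-1/10194) + 0 = -7265/5097 + 0 = -7265/5097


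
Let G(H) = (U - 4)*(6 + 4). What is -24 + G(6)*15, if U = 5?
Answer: 126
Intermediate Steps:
G(H) = 10 (G(H) = (5 - 4)*(6 + 4) = 1*10 = 10)
-24 + G(6)*15 = -24 + 10*15 = -24 + 150 = 126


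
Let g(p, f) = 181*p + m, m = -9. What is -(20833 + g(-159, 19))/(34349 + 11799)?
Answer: 7955/46148 ≈ 0.17238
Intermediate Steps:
g(p, f) = -9 + 181*p (g(p, f) = 181*p - 9 = -9 + 181*p)
-(20833 + g(-159, 19))/(34349 + 11799) = -(20833 + (-9 + 181*(-159)))/(34349 + 11799) = -(20833 + (-9 - 28779))/46148 = -(20833 - 28788)/46148 = -(-7955)/46148 = -1*(-7955/46148) = 7955/46148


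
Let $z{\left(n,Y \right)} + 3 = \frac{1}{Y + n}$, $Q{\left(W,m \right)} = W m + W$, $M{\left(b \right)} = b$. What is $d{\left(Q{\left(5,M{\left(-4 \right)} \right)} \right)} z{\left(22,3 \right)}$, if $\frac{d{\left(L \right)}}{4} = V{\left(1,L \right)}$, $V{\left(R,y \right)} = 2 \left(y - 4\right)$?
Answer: $\frac{11248}{25} \approx 449.92$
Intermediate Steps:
$V{\left(R,y \right)} = -8 + 2 y$ ($V{\left(R,y \right)} = 2 \left(-4 + y\right) = -8 + 2 y$)
$Q{\left(W,m \right)} = W + W m$
$d{\left(L \right)} = -32 + 8 L$ ($d{\left(L \right)} = 4 \left(-8 + 2 L\right) = -32 + 8 L$)
$z{\left(n,Y \right)} = -3 + \frac{1}{Y + n}$
$d{\left(Q{\left(5,M{\left(-4 \right)} \right)} \right)} z{\left(22,3 \right)} = \left(-32 + 8 \cdot 5 \left(1 - 4\right)\right) \frac{1 - 9 - 66}{3 + 22} = \left(-32 + 8 \cdot 5 \left(-3\right)\right) \frac{1 - 9 - 66}{25} = \left(-32 + 8 \left(-15\right)\right) \frac{1}{25} \left(-74\right) = \left(-32 - 120\right) \left(- \frac{74}{25}\right) = \left(-152\right) \left(- \frac{74}{25}\right) = \frac{11248}{25}$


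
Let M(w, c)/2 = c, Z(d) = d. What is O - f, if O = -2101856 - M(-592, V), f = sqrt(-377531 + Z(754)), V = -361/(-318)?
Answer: -334195465/159 - I*sqrt(376777) ≈ -2.1019e+6 - 613.82*I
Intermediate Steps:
V = 361/318 (V = -361*(-1/318) = 361/318 ≈ 1.1352)
M(w, c) = 2*c
f = I*sqrt(376777) (f = sqrt(-377531 + 754) = sqrt(-376777) = I*sqrt(376777) ≈ 613.82*I)
O = -334195465/159 (O = -2101856 - 2*361/318 = -2101856 - 1*361/159 = -2101856 - 361/159 = -334195465/159 ≈ -2.1019e+6)
O - f = -334195465/159 - I*sqrt(376777)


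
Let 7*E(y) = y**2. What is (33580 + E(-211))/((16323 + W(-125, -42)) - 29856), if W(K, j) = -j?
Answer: -279581/94437 ≈ -2.9605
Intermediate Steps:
E(y) = y**2/7
(33580 + E(-211))/((16323 + W(-125, -42)) - 29856) = (33580 + (1/7)*(-211)**2)/((16323 - 1*(-42)) - 29856) = (33580 + (1/7)*44521)/((16323 + 42) - 29856) = (33580 + 44521/7)/(16365 - 29856) = (279581/7)/(-13491) = (279581/7)*(-1/13491) = -279581/94437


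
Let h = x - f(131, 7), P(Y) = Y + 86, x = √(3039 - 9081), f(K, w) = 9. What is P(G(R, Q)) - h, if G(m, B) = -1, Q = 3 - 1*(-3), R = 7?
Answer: 94 - I*√6042 ≈ 94.0 - 77.73*I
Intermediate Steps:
Q = 6 (Q = 3 + 3 = 6)
x = I*√6042 (x = √(-6042) = I*√6042 ≈ 77.73*I)
P(Y) = 86 + Y
h = -9 + I*√6042 (h = I*√6042 - 1*9 = I*√6042 - 9 = -9 + I*√6042 ≈ -9.0 + 77.73*I)
P(G(R, Q)) - h = (86 - 1) - (-9 + I*√6042) = 85 + (9 - I*√6042) = 94 - I*√6042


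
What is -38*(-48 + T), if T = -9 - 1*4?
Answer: 2318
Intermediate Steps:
T = -13 (T = -9 - 4 = -13)
-38*(-48 + T) = -38*(-48 - 13) = -38*(-61) = 2318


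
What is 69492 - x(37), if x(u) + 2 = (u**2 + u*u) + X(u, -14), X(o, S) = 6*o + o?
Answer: 66497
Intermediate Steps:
X(o, S) = 7*o
x(u) = -2 + 2*u**2 + 7*u (x(u) = -2 + ((u**2 + u*u) + 7*u) = -2 + ((u**2 + u**2) + 7*u) = -2 + (2*u**2 + 7*u) = -2 + 2*u**2 + 7*u)
69492 - x(37) = 69492 - (-2 + 2*37**2 + 7*37) = 69492 - (-2 + 2*1369 + 259) = 69492 - (-2 + 2738 + 259) = 69492 - 1*2995 = 69492 - 2995 = 66497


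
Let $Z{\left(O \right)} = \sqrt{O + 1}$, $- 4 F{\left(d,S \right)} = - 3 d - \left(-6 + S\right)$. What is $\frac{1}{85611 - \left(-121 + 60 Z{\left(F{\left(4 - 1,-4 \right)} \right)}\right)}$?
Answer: $\frac{21433}{1837493281} + \frac{15 \sqrt{3}}{3674986562} \approx 1.1671 \cdot 10^{-5}$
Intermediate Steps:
$F{\left(d,S \right)} = - \frac{3}{2} + \frac{S}{4} + \frac{3 d}{4}$ ($F{\left(d,S \right)} = - \frac{- 3 d - \left(-6 + S\right)}{4} = - \frac{6 - S - 3 d}{4} = - \frac{3}{2} + \frac{S}{4} + \frac{3 d}{4}$)
$Z{\left(O \right)} = \sqrt{1 + O}$
$\frac{1}{85611 - \left(-121 + 60 Z{\left(F{\left(4 - 1,-4 \right)} \right)}\right)} = \frac{1}{85611 + \left(121 - 60 \sqrt{1 + \left(- \frac{3}{2} + \frac{1}{4} \left(-4\right) + \frac{3 \left(4 - 1\right)}{4}\right)}\right)} = \frac{1}{85611 + \left(121 - 60 \sqrt{1 - \frac{1}{4}}\right)} = \frac{1}{85611 + \left(121 - 60 \sqrt{\frac{3}{4}}\right)} = \frac{1}{85611 + \left(121 - 60 \frac{\sqrt{3}}{2}\right)} = \frac{1}{85611 + \left(121 - 30 \sqrt{3}\right)} = \frac{1}{85732 - 30 \sqrt{3}}$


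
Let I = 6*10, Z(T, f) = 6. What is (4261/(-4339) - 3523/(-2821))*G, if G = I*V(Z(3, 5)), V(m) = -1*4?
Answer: -60295680/941563 ≈ -64.038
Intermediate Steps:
V(m) = -4
I = 60
G = -240 (G = 60*(-4) = -240)
(4261/(-4339) - 3523/(-2821))*G = (4261/(-4339) - 3523/(-2821))*(-240) = (4261*(-1/4339) - 3523*(-1/2821))*(-240) = (-4261/4339 + 271/217)*(-240) = (251232/941563)*(-240) = -60295680/941563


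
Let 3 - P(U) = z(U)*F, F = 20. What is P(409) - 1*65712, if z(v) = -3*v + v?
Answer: -49349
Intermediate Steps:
z(v) = -2*v
P(U) = 3 + 40*U (P(U) = 3 - (-2*U)*20 = 3 - (-40)*U = 3 + 40*U)
P(409) - 1*65712 = (3 + 40*409) - 1*65712 = (3 + 16360) - 65712 = 16363 - 65712 = -49349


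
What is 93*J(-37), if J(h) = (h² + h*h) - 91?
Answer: 246171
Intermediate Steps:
J(h) = -91 + 2*h² (J(h) = (h² + h²) - 91 = 2*h² - 91 = -91 + 2*h²)
93*J(-37) = 93*(-91 + 2*(-37)²) = 93*(-91 + 2*1369) = 93*(-91 + 2738) = 93*2647 = 246171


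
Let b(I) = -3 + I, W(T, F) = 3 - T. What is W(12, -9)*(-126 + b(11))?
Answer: 1062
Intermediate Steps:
W(12, -9)*(-126 + b(11)) = (3 - 1*12)*(-126 + (-3 + 11)) = (3 - 12)*(-126 + 8) = -9*(-118) = 1062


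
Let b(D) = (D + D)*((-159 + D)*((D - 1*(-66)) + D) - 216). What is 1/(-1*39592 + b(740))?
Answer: 1/1329015208 ≈ 7.5244e-10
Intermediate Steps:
b(D) = 2*D*(-216 + (-159 + D)*(66 + 2*D)) (b(D) = (2*D)*((-159 + D)*((D + 66) + D) - 216) = (2*D)*((-159 + D)*((66 + D) + D) - 216) = (2*D)*((-159 + D)*(66 + 2*D) - 216) = (2*D)*(-216 + (-159 + D)*(66 + 2*D)) = 2*D*(-216 + (-159 + D)*(66 + 2*D)))
1/(-1*39592 + b(740)) = 1/(-1*39592 + 4*740*(-5355 + 740² - 126*740)) = 1/(-39592 + 4*740*(-5355 + 547600 - 93240)) = 1/(-39592 + 4*740*449005) = 1/(-39592 + 1329054800) = 1/1329015208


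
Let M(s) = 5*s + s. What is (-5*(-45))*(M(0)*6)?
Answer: 0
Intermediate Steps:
M(s) = 6*s
(-5*(-45))*(M(0)*6) = (-5*(-45))*((6*0)*6) = 225*(0*6) = 225*0 = 0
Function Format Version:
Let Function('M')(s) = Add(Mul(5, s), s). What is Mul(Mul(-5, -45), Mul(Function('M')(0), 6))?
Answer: 0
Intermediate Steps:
Function('M')(s) = Mul(6, s)
Mul(Mul(-5, -45), Mul(Function('M')(0), 6)) = Mul(Mul(-5, -45), Mul(Mul(6, 0), 6)) = Mul(225, Mul(0, 6)) = Mul(225, 0) = 0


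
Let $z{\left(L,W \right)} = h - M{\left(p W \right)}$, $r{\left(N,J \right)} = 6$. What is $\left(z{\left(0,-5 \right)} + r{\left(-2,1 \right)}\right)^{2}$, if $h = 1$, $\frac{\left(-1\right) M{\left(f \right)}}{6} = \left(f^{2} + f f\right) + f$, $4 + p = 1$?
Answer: $7823209$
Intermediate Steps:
$p = -3$ ($p = -4 + 1 = -3$)
$M{\left(f \right)} = - 12 f^{2} - 6 f$ ($M{\left(f \right)} = - 6 \left(\left(f^{2} + f f\right) + f\right) = - 6 \left(\left(f^{2} + f^{2}\right) + f\right) = - 6 \left(2 f^{2} + f\right) = - 6 \left(f + 2 f^{2}\right) = - 12 f^{2} - 6 f$)
$z{\left(L,W \right)} = 1 - 18 W \left(1 - 6 W\right)$ ($z{\left(L,W \right)} = 1 - - 6 \left(- 3 W\right) \left(1 + 2 \left(- 3 W\right)\right) = 1 - - 6 \left(- 3 W\right) \left(1 - 6 W\right) = 1 - 18 W \left(1 - 6 W\right)$)
$\left(z{\left(0,-5 \right)} + r{\left(-2,1 \right)}\right)^{2} = \left(\left(1 + 18 \left(-5\right) \left(-1 + 6 \left(-5\right)\right)\right) + 6\right)^{2} = \left(\left(1 + 18 \left(-5\right) \left(-1 - 30\right)\right) + 6\right)^{2} = \left(\left(1 + 18 \left(-5\right) \left(-31\right)\right) + 6\right)^{2} = \left(\left(1 + 2790\right) + 6\right)^{2} = \left(2791 + 6\right)^{2} = 2797^{2} = 7823209$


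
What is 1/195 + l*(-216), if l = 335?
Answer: -14110199/195 ≈ -72360.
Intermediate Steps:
1/195 + l*(-216) = 1/195 + 335*(-216) = 1/195 - 72360 = -14110199/195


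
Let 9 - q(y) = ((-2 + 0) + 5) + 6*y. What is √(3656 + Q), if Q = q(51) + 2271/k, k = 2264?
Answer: √4301744330/1132 ≈ 57.940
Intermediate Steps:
q(y) = 6 - 6*y (q(y) = 9 - (((-2 + 0) + 5) + 6*y) = 9 - ((-2 + 5) + 6*y) = 9 - (3 + 6*y) = 9 + (-3 - 6*y) = 6 - 6*y)
Q = -676929/2264 (Q = (6 - 6*51) + 2271/2264 = (6 - 306) + 2271*(1/2264) = -300 + 2271/2264 = -676929/2264 ≈ -299.00)
√(3656 + Q) = √(3656 - 676929/2264) = √(7600255/2264) = √4301744330/1132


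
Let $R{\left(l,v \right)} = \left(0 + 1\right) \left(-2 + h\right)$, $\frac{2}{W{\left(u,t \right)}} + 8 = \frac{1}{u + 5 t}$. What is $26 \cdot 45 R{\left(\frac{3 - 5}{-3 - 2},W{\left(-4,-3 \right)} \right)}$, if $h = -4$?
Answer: $-7020$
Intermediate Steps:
$W{\left(u,t \right)} = \frac{2}{-8 + \frac{1}{u + 5 t}}$
$R{\left(l,v \right)} = -6$ ($R{\left(l,v \right)} = \left(0 + 1\right) \left(-2 - 4\right) = 1 \left(-6\right) = -6$)
$26 \cdot 45 R{\left(\frac{3 - 5}{-3 - 2},W{\left(-4,-3 \right)} \right)} = 26 \cdot 45 \left(-6\right) = 1170 \left(-6\right) = -7020$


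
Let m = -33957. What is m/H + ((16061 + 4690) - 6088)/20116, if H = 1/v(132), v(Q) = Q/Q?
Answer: -683064349/20116 ≈ -33956.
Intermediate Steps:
v(Q) = 1
H = 1 (H = 1/1 = 1)
m/H + ((16061 + 4690) - 6088)/20116 = -33957/1 + ((16061 + 4690) - 6088)/20116 = -33957*1 + (20751 - 6088)*(1/20116) = -33957 + 14663*(1/20116) = -33957 + 14663/20116 = -683064349/20116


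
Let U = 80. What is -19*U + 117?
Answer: -1403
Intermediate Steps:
-19*U + 117 = -19*80 + 117 = -1520 + 117 = -1403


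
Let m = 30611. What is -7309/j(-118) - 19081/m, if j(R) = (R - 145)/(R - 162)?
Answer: -62651042023/8050693 ≈ -7782.1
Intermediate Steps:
j(R) = (-145 + R)/(-162 + R)
-7309/j(-118) - 19081/m = -7309*(-162 - 118)/(-145 - 118) - 19081/30611 = -7309/(-263/(-280)) - 19081*1/30611 = -7309/((-1/280*(-263))) - 19081/30611 = -7309/263/280 - 19081/30611 = -7309*280/263 - 19081/30611 = -2046520/263 - 19081/30611 = -62651042023/8050693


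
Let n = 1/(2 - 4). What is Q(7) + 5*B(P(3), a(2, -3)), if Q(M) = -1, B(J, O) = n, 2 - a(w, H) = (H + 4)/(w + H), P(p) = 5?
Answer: -7/2 ≈ -3.5000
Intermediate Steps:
a(w, H) = 2 - (4 + H)/(H + w) (a(w, H) = 2 - (H + 4)/(w + H) = 2 - (4 + H)/(H + w))
n = -½ (n = 1/(-2) = -½ ≈ -0.50000)
B(J, O) = -½
Q(7) + 5*B(P(3), a(2, -3)) = -1 + 5*(-½) = -1 - 5/2 = -7/2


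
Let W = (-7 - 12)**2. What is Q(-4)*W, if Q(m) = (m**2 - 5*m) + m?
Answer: 11552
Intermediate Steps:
W = 361 (W = (-19)**2 = 361)
Q(m) = m**2 - 4*m
Q(-4)*W = -4*(-4 - 4)*361 = -4*(-8)*361 = 32*361 = 11552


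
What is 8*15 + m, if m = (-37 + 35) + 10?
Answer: 128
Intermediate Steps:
m = 8 (m = -2 + 10 = 8)
8*15 + m = 8*15 + 8 = 120 + 8 = 128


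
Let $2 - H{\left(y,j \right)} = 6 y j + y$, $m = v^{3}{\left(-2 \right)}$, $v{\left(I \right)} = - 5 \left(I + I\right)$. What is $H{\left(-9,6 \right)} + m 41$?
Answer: $328335$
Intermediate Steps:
$v{\left(I \right)} = - 10 I$ ($v{\left(I \right)} = - 5 \cdot 2 I = - 10 I$)
$m = 8000$ ($m = \left(\left(-10\right) \left(-2\right)\right)^{3} = 20^{3} = 8000$)
$H{\left(y,j \right)} = 2 - y - 6 j y$ ($H{\left(y,j \right)} = 2 - \left(6 y j + y\right) = 2 - \left(6 j y + y\right) = 2 - \left(y + 6 j y\right) = 2 - y - 6 j y$)
$H{\left(-9,6 \right)} + m 41 = \left(2 - -9 - 36 \left(-9\right)\right) + 8000 \cdot 41 = \left(2 + 9 + 324\right) + 328000 = 335 + 328000 = 328335$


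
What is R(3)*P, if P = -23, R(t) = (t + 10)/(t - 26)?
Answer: 13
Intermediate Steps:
R(t) = (10 + t)/(-26 + t)
R(3)*P = ((10 + 3)/(-26 + 3))*(-23) = (13/(-23))*(-23) = -1/23*13*(-23) = -13/23*(-23) = 13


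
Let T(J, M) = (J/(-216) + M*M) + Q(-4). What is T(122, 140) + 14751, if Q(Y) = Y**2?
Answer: 3711575/108 ≈ 34366.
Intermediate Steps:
T(J, M) = 16 + M**2 - J/216 (T(J, M) = (J/(-216) + M*M) + (-4)**2 = (-J/216 + M**2) + 16 = (M**2 - J/216) + 16 = 16 + M**2 - J/216)
T(122, 140) + 14751 = (16 + 140**2 - 1/216*122) + 14751 = (16 + 19600 - 61/108) + 14751 = 2118467/108 + 14751 = 3711575/108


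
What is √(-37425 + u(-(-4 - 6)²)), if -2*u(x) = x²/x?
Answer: 5*I*√1495 ≈ 193.33*I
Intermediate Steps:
u(x) = -x/2 (u(x) = -x²/(2*x) = -x/2)
√(-37425 + u(-(-4 - 6)²)) = √(-37425 - (-1)*(-4 - 6)²/2) = √(-37425 - (-1)*(-10)²/2) = √(-37425 - (-1)*100/2) = √(-37425 - ½*(-100)) = √(-37425 + 50) = √(-37375) = 5*I*√1495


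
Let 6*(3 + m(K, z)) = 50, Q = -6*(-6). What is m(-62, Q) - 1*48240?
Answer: -144704/3 ≈ -48235.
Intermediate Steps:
Q = 36
m(K, z) = 16/3 (m(K, z) = -3 + (1/6)*50 = -3 + 25/3 = 16/3)
m(-62, Q) - 1*48240 = 16/3 - 1*48240 = 16/3 - 48240 = -144704/3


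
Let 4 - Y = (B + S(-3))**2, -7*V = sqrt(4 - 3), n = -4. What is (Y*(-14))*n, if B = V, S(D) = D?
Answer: -2304/7 ≈ -329.14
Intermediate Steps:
V = -1/7 (V = -sqrt(4 - 3)/7 = -sqrt(1)/7 = -1/7*1 = -1/7 ≈ -0.14286)
B = -1/7 ≈ -0.14286
Y = -288/49 (Y = 4 - (-1/7 - 3)**2 = 4 - (-22/7)**2 = 4 - 1*484/49 = 4 - 484/49 = -288/49 ≈ -5.8775)
(Y*(-14))*n = -288/49*(-14)*(-4) = (576/7)*(-4) = -2304/7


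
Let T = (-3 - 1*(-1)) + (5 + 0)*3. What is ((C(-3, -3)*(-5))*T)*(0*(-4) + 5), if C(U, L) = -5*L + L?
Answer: -3900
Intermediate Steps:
C(U, L) = -4*L
T = 13 (T = (-3 + 1) + 5*3 = -2 + 15 = 13)
((C(-3, -3)*(-5))*T)*(0*(-4) + 5) = ((-4*(-3)*(-5))*13)*(0*(-4) + 5) = ((12*(-5))*13)*(0 + 5) = -60*13*5 = -780*5 = -3900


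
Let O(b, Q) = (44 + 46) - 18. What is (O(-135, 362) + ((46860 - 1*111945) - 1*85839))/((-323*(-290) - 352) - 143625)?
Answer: 50284/16769 ≈ 2.9986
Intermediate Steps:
O(b, Q) = 72 (O(b, Q) = 90 - 18 = 72)
(O(-135, 362) + ((46860 - 1*111945) - 1*85839))/((-323*(-290) - 352) - 143625) = (72 + ((46860 - 1*111945) - 1*85839))/((-323*(-290) - 352) - 143625) = (72 + ((46860 - 111945) - 85839))/((93670 - 352) - 143625) = (72 + (-65085 - 85839))/(93318 - 143625) = (72 - 150924)/(-50307) = -150852*(-1/50307) = 50284/16769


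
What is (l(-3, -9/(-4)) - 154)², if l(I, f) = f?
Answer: 368449/16 ≈ 23028.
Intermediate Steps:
(l(-3, -9/(-4)) - 154)² = (-9/(-4) - 154)² = (-9*(-¼) - 154)² = (9/4 - 154)² = (-607/4)² = 368449/16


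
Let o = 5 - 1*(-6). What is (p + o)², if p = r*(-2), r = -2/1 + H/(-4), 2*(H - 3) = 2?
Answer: 289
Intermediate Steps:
H = 4 (H = 3 + (½)*2 = 3 + 1 = 4)
r = -3 (r = -2/1 + 4/(-4) = -2*1 + 4*(-¼) = -2 - 1 = -3)
o = 11 (o = 5 + 6 = 11)
p = 6 (p = -3*(-2) = 6)
(p + o)² = (6 + 11)² = 17² = 289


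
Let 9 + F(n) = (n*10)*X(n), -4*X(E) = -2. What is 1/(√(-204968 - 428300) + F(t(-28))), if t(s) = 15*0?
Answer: -9/633349 - 2*I*√158317/633349 ≈ -1.421e-5 - 0.0012565*I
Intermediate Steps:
X(E) = ½ (X(E) = -¼*(-2) = ½)
t(s) = 0
F(n) = -9 + 5*n (F(n) = -9 + (n*10)*(½) = -9 + (10*n)*(½) = -9 + 5*n)
1/(√(-204968 - 428300) + F(t(-28))) = 1/(√(-204968 - 428300) + (-9 + 5*0)) = 1/(√(-633268) + (-9 + 0)) = 1/(2*I*√158317 - 9) = 1/(-9 + 2*I*√158317)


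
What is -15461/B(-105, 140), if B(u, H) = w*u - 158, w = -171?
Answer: -15461/17797 ≈ -0.86874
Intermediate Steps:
B(u, H) = -158 - 171*u (B(u, H) = -171*u - 158 = -158 - 171*u)
-15461/B(-105, 140) = -15461/(-158 - 171*(-105)) = -15461/(-158 + 17955) = -15461/17797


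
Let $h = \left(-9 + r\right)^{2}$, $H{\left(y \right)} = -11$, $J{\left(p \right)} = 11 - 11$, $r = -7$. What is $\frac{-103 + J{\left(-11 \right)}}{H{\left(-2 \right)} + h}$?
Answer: $- \frac{103}{245} \approx -0.42041$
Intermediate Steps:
$J{\left(p \right)} = 0$ ($J{\left(p \right)} = 11 - 11 = 0$)
$h = 256$ ($h = \left(-9 - 7\right)^{2} = \left(-16\right)^{2} = 256$)
$\frac{-103 + J{\left(-11 \right)}}{H{\left(-2 \right)} + h} = \frac{-103 + 0}{-11 + 256} = - \frac{103}{245}$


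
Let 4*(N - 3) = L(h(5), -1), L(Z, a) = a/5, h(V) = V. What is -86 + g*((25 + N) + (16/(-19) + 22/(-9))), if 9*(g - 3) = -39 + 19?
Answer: -2056637/30780 ≈ -66.817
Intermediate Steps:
g = 7/9 (g = 3 + (-39 + 19)/9 = 3 + (⅑)*(-20) = 3 - 20/9 = 7/9 ≈ 0.77778)
L(Z, a) = a/5 (L(Z, a) = a*(⅕) = a/5)
N = 59/20 (N = 3 + ((⅕)*(-1))/4 = 3 + (¼)*(-⅕) = 3 - 1/20 = 59/20 ≈ 2.9500)
-86 + g*((25 + N) + (16/(-19) + 22/(-9))) = -86 + 7*((25 + 59/20) + (16/(-19) + 22/(-9)))/9 = -86 + 7*(559/20 + (16*(-1/19) + 22*(-⅑)))/9 = -86 + 7*(559/20 + (-16/19 - 22/9))/9 = -86 + 7*(559/20 - 562/171)/9 = -86 + (7/9)*(84349/3420) = -86 + 590443/30780 = -2056637/30780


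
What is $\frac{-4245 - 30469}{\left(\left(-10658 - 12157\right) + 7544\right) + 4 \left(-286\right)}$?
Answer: $\frac{34714}{16415} \approx 2.1148$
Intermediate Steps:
$\frac{-4245 - 30469}{\left(\left(-10658 - 12157\right) + 7544\right) + 4 \left(-286\right)} = - \frac{34714}{\left(-22815 + 7544\right) - 1144} = - \frac{34714}{-15271 - 1144} = - \frac{34714}{-16415} = \left(-34714\right) \left(- \frac{1}{16415}\right) = \frac{34714}{16415}$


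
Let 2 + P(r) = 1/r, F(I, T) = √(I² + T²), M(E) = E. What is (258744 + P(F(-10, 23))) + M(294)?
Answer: 259036 + √629/629 ≈ 2.5904e+5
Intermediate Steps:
P(r) = -2 + 1/r
(258744 + P(F(-10, 23))) + M(294) = (258744 + (-2 + 1/(√((-10)² + 23²)))) + 294 = (258744 + (-2 + 1/(√(100 + 529)))) + 294 = (258744 + (-2 + 1/(√629))) + 294 = (258744 + (-2 + √629/629)) + 294 = (258742 + √629/629) + 294 = 259036 + √629/629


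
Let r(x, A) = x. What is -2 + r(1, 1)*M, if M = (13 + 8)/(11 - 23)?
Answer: -15/4 ≈ -3.7500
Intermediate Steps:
M = -7/4 (M = 21/(-12) = 21*(-1/12) = -7/4 ≈ -1.7500)
-2 + r(1, 1)*M = -2 + 1*(-7/4) = -2 - 7/4 = -15/4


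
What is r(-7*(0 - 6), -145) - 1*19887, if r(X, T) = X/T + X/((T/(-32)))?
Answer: -2882313/145 ≈ -19878.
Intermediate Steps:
r(X, T) = -31*X/T (r(X, T) = X/T + X/((T*(-1/32))) = X/T + X/((-T/32)) = X/T + X*(-32/T) = X/T - 32*X/T = -31*X/T)
r(-7*(0 - 6), -145) - 1*19887 = -31*(-7*(0 - 6))/(-145) - 1*19887 = -31*(-7*(-6))*(-1/145) - 19887 = -31*42*(-1/145) - 19887 = 1302/145 - 19887 = -2882313/145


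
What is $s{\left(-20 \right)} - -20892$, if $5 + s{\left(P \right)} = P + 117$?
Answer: $20984$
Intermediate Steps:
$s{\left(P \right)} = 112 + P$ ($s{\left(P \right)} = -5 + \left(P + 117\right) = -5 + \left(117 + P\right) = 112 + P$)
$s{\left(-20 \right)} - -20892 = \left(112 - 20\right) - -20892 = 92 + 20892 = 20984$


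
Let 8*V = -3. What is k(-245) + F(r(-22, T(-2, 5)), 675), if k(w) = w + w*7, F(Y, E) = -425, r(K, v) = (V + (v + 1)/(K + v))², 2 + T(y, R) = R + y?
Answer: -2385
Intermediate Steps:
V = -3/8 (V = (⅛)*(-3) = -3/8 ≈ -0.37500)
T(y, R) = -2 + R + y (T(y, R) = -2 + (R + y) = -2 + R + y)
r(K, v) = (-3/8 + (1 + v)/(K + v))² (r(K, v) = (-3/8 + (v + 1)/(K + v))² = (-3/8 + (1 + v)/(K + v))²)
k(w) = 8*w (k(w) = w + 7*w = 8*w)
k(-245) + F(r(-22, T(-2, 5)), 675) = 8*(-245) - 425 = -1960 - 425 = -2385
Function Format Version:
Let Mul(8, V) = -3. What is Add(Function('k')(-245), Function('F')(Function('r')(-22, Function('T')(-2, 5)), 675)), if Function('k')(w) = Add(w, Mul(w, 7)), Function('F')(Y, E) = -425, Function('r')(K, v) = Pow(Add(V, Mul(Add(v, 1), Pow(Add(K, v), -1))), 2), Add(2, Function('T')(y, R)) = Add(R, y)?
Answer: -2385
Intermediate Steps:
V = Rational(-3, 8) (V = Mul(Rational(1, 8), -3) = Rational(-3, 8) ≈ -0.37500)
Function('T')(y, R) = Add(-2, R, y) (Function('T')(y, R) = Add(-2, Add(R, y)) = Add(-2, R, y))
Function('r')(K, v) = Pow(Add(Rational(-3, 8), Mul(Pow(Add(K, v), -1), Add(1, v))), 2) (Function('r')(K, v) = Pow(Add(Rational(-3, 8), Mul(Add(v, 1), Pow(Add(K, v), -1))), 2) = Pow(Add(Rational(-3, 8), Mul(Add(1, v), Pow(Add(K, v), -1))), 2) = Pow(Add(Rational(-3, 8), Mul(Pow(Add(K, v), -1), Add(1, v))), 2))
Function('k')(w) = Mul(8, w) (Function('k')(w) = Add(w, Mul(7, w)) = Mul(8, w))
Add(Function('k')(-245), Function('F')(Function('r')(-22, Function('T')(-2, 5)), 675)) = Add(Mul(8, -245), -425) = Add(-1960, -425) = -2385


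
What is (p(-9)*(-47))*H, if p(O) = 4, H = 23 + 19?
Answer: -7896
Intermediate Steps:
H = 42
(p(-9)*(-47))*H = (4*(-47))*42 = -188*42 = -7896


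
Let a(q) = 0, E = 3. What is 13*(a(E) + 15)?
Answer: 195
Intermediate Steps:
13*(a(E) + 15) = 13*(0 + 15) = 13*15 = 195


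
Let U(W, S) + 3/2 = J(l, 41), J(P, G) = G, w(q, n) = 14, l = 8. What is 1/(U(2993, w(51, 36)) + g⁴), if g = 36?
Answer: 2/3359311 ≈ 5.9536e-7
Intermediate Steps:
U(W, S) = 79/2 (U(W, S) = -3/2 + 41 = 79/2)
1/(U(2993, w(51, 36)) + g⁴) = 1/(79/2 + 36⁴) = 1/(79/2 + 1679616) = 1/(3359311/2) = 2/3359311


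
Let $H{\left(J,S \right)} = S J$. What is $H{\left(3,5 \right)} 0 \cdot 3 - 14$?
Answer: $-14$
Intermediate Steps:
$H{\left(J,S \right)} = J S$
$H{\left(3,5 \right)} 0 \cdot 3 - 14 = 3 \cdot 5 \cdot 0 \cdot 3 - 14 = 15 \cdot 0 - 14 = 0 - 14 = -14$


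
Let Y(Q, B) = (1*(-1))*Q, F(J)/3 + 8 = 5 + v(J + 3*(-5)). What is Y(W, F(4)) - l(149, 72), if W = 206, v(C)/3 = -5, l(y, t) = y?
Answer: -355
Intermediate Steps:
v(C) = -15 (v(C) = 3*(-5) = -15)
F(J) = -54 (F(J) = -24 + 3*(5 - 15) = -24 + 3*(-10) = -24 - 30 = -54)
Y(Q, B) = -Q
Y(W, F(4)) - l(149, 72) = -1*206 - 1*149 = -206 - 149 = -355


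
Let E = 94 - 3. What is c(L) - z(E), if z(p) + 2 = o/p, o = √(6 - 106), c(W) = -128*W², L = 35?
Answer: -156798 - 10*I/91 ≈ -1.568e+5 - 0.10989*I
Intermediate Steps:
o = 10*I (o = √(-100) = 10*I ≈ 10.0*I)
E = 91
z(p) = -2 + 10*I/p (z(p) = -2 + (10*I)/p = -2 + 10*I/p)
c(L) - z(E) = -128*35² - (-2 + 10*I/91) = -128*1225 - (-2 + 10*I*(1/91)) = -156800 - (-2 + 10*I/91) = -156800 + (2 - 10*I/91) = -156798 - 10*I/91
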